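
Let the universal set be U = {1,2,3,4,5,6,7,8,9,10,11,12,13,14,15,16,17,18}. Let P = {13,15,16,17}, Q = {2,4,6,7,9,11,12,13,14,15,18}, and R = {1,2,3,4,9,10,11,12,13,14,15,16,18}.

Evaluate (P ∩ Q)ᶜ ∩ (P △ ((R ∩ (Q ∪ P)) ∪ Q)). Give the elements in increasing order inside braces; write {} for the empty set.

P ∩ Q = {13,15}
(P ∩ Q)ᶜ = {1,2,3,4,5,6,7,8,9,10,11,12,14,16,17,18}
Q ∪ P = {2,4,6,7,9,11,12,13,14,15,16,17,18}
R ∩ (Q ∪ P) = {2,4,9,11,12,13,14,15,16,18}
(R ∩ (Q ∪ P)) ∪ Q = {2,4,6,7,9,11,12,13,14,15,16,18}
P △ ((R ∩ (Q ∪ P)) ∪ Q) = {2,4,6,7,9,11,12,14,17,18}
(P ∩ Q)ᶜ ∩ (P △ ((R ∩ (Q ∪ P)) ∪ Q)) = {2,4,6,7,9,11,12,14,17,18}

{2,4,6,7,9,11,12,14,17,18}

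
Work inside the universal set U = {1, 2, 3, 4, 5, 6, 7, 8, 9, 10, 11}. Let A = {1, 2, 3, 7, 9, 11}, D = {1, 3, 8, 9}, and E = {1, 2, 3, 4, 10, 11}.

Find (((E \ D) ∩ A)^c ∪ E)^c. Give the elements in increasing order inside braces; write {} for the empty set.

E \ D = {2, 4, 10, 11}
(E \ D) ∩ A = {2, 11}
((E \ D) ∩ A)^c = {1, 3, 4, 5, 6, 7, 8, 9, 10}
((E \ D) ∩ A)^c ∪ E = {1, 2, 3, 4, 5, 6, 7, 8, 9, 10, 11}
(((E \ D) ∩ A)^c ∪ E)^c = {}

{}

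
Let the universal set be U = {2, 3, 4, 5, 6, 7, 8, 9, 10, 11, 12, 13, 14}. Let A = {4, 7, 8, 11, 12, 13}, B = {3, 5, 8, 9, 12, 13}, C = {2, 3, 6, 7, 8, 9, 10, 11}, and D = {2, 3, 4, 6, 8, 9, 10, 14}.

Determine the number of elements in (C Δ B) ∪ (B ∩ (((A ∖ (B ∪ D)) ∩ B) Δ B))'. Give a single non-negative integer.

10

C Δ B = {2, 5, 6, 7, 10, 11, 12, 13}
B ∪ D = {2, 3, 4, 5, 6, 8, 9, 10, 12, 13, 14}
A ∖ (B ∪ D) = {7, 11}
(A ∖ (B ∪ D)) ∩ B = {}
((A ∖ (B ∪ D)) ∩ B) Δ B = {3, 5, 8, 9, 12, 13}
B ∩ (((A ∖ (B ∪ D)) ∩ B) Δ B) = {3, 5, 8, 9, 12, 13}
(B ∩ (((A ∖ (B ∪ D)) ∩ B) Δ B))' = {2, 4, 6, 7, 10, 11, 14}
(C Δ B) ∪ (B ∩ (((A ∖ (B ∪ D)) ∩ B) Δ B))' = {2, 4, 5, 6, 7, 10, 11, 12, 13, 14}
|(C Δ B) ∪ (B ∩ (((A ∖ (B ∪ D)) ∩ B) Δ B))'| = 10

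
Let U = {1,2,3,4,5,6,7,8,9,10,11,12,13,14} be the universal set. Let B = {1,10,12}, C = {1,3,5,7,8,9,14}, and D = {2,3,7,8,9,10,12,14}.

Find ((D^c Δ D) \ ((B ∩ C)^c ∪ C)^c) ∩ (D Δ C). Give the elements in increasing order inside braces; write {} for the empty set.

D^c = {1,4,5,6,11,13}
D^c Δ D = {1,2,3,4,5,6,7,8,9,10,11,12,13,14}
B ∩ C = {1}
(B ∩ C)^c = {2,3,4,5,6,7,8,9,10,11,12,13,14}
(B ∩ C)^c ∪ C = {1,2,3,4,5,6,7,8,9,10,11,12,13,14}
((B ∩ C)^c ∪ C)^c = {}
(D^c Δ D) \ ((B ∩ C)^c ∪ C)^c = {1,2,3,4,5,6,7,8,9,10,11,12,13,14}
D Δ C = {1,2,5,10,12}
((D^c Δ D) \ ((B ∩ C)^c ∪ C)^c) ∩ (D Δ C) = {1,2,5,10,12}

{1,2,5,10,12}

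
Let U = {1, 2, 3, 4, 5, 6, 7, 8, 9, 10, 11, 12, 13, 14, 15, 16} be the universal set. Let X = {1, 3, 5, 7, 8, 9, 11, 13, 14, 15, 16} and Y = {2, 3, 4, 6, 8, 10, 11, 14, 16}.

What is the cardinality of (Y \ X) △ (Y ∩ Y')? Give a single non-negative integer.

Y \ X = {2, 4, 6, 10}
Y' = {1, 5, 7, 9, 12, 13, 15}
Y ∩ Y' = {}
(Y \ X) △ (Y ∩ Y') = {2, 4, 6, 10}
|(Y \ X) △ (Y ∩ Y')| = 4

4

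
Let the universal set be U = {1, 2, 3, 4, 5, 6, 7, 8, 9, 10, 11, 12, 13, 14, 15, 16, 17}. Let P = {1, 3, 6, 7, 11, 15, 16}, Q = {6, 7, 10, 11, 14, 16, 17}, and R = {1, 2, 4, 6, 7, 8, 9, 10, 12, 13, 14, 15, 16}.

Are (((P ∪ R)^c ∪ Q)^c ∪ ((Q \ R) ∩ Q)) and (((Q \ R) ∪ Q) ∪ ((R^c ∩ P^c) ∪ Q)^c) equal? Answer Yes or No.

P ∪ R = {1, 2, 3, 4, 6, 7, 8, 9, 10, 11, 12, 13, 14, 15, 16}
(P ∪ R)^c = {5, 17}
(P ∪ R)^c ∪ Q = {5, 6, 7, 10, 11, 14, 16, 17}
((P ∪ R)^c ∪ Q)^c = {1, 2, 3, 4, 8, 9, 12, 13, 15}
Q \ R = {11, 17}
(Q \ R) ∩ Q = {11, 17}
((P ∪ R)^c ∪ Q)^c ∪ ((Q \ R) ∩ Q) = {1, 2, 3, 4, 8, 9, 11, 12, 13, 15, 17}
(Q \ R) ∪ Q = {6, 7, 10, 11, 14, 16, 17}
R^c = {3, 5, 11, 17}
P^c = {2, 4, 5, 8, 9, 10, 12, 13, 14, 17}
R^c ∩ P^c = {5, 17}
(R^c ∩ P^c) ∪ Q = {5, 6, 7, 10, 11, 14, 16, 17}
((R^c ∩ P^c) ∪ Q)^c = {1, 2, 3, 4, 8, 9, 12, 13, 15}
((Q \ R) ∪ Q) ∪ ((R^c ∩ P^c) ∪ Q)^c = {1, 2, 3, 4, 6, 7, 8, 9, 10, 11, 12, 13, 14, 15, 16, 17}
6 ∈ ((Q \ R) ∪ Q) ∪ ((R^c ∩ P^c) ∪ Q)^c but 6 ∉ ((P ∪ R)^c ∪ Q)^c ∪ ((Q \ R) ∩ Q), so they differ.

No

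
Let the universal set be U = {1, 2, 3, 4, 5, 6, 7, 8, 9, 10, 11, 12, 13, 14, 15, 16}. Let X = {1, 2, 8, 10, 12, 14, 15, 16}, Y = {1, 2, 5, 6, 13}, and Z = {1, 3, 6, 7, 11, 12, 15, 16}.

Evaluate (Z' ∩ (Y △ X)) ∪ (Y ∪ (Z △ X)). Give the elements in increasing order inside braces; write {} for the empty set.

{1, 2, 3, 5, 6, 7, 8, 10, 11, 13, 14}

Z' = {2, 4, 5, 8, 9, 10, 13, 14}
Y △ X = {5, 6, 8, 10, 12, 13, 14, 15, 16}
Z' ∩ (Y △ X) = {5, 8, 10, 13, 14}
Z △ X = {2, 3, 6, 7, 8, 10, 11, 14}
Y ∪ (Z △ X) = {1, 2, 3, 5, 6, 7, 8, 10, 11, 13, 14}
(Z' ∩ (Y △ X)) ∪ (Y ∪ (Z △ X)) = {1, 2, 3, 5, 6, 7, 8, 10, 11, 13, 14}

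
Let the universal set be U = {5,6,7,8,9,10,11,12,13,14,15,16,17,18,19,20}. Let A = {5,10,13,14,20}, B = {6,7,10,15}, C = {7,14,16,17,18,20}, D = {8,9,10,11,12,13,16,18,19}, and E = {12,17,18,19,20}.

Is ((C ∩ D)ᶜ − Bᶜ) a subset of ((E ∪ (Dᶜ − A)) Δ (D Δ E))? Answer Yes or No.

C ∩ D = {16,18}
(C ∩ D)ᶜ = {5,6,7,8,9,10,11,12,13,14,15,17,19,20}
Bᶜ = {5,8,9,11,12,13,14,16,17,18,19,20}
(C ∩ D)ᶜ − Bᶜ = {6,7,10,15}
Dᶜ = {5,6,7,14,15,17,20}
Dᶜ − A = {6,7,15,17}
E ∪ (Dᶜ − A) = {6,7,12,15,17,18,19,20}
D Δ E = {8,9,10,11,13,16,17,20}
(E ∪ (Dᶜ − A)) Δ (D Δ E) = {6,7,8,9,10,11,12,13,15,16,18,19}
Every element of {6,7,10,15} is in {6,7,8,9,10,11,12,13,15,16,18,19}, so (C ∩ D)ᶜ − Bᶜ ⊆ (E ∪ (Dᶜ − A)) Δ (D Δ E).

Yes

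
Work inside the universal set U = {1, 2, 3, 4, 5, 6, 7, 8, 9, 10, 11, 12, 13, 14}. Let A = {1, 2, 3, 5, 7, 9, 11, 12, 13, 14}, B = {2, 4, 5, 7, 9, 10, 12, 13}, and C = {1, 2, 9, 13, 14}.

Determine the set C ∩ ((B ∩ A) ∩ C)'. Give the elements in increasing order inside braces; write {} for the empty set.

{1, 14}

B ∩ A = {2, 5, 7, 9, 12, 13}
(B ∩ A) ∩ C = {2, 9, 13}
((B ∩ A) ∩ C)' = {1, 3, 4, 5, 6, 7, 8, 10, 11, 12, 14}
C ∩ ((B ∩ A) ∩ C)' = {1, 14}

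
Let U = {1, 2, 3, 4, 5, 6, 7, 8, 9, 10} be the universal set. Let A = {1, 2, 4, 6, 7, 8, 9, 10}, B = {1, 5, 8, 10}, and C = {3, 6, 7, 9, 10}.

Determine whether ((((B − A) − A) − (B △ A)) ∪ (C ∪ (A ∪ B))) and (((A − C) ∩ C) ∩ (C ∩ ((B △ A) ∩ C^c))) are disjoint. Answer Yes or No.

B − A = {5}
(B − A) − A = {5}
B △ A = {2, 4, 5, 6, 7, 9}
((B − A) − A) − (B △ A) = {}
A ∪ B = {1, 2, 4, 5, 6, 7, 8, 9, 10}
C ∪ (A ∪ B) = {1, 2, 3, 4, 5, 6, 7, 8, 9, 10}
(((B − A) − A) − (B △ A)) ∪ (C ∪ (A ∪ B)) = {1, 2, 3, 4, 5, 6, 7, 8, 9, 10}
A − C = {1, 2, 4, 8}
(A − C) ∩ C = {}
C^c = {1, 2, 4, 5, 8}
(B △ A) ∩ C^c = {2, 4, 5}
C ∩ ((B △ A) ∩ C^c) = {}
((A − C) ∩ C) ∩ (C ∩ ((B △ A) ∩ C^c)) = {}
{1, 2, 3, 4, 5, 6, 7, 8, 9, 10} and {} share no elements.

Yes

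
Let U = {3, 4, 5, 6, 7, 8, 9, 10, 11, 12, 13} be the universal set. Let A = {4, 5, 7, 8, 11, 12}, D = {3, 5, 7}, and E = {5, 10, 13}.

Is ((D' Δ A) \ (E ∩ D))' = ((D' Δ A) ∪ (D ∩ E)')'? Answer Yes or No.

D' = {4, 6, 8, 9, 10, 11, 12, 13}
D' Δ A = {5, 6, 7, 9, 10, 13}
E ∩ D = {5}
(D' Δ A) \ (E ∩ D) = {6, 7, 9, 10, 13}
((D' Δ A) \ (E ∩ D))' = {3, 4, 5, 8, 11, 12}
D ∩ E = {5}
(D ∩ E)' = {3, 4, 6, 7, 8, 9, 10, 11, 12, 13}
(D' Δ A) ∪ (D ∩ E)' = {3, 4, 5, 6, 7, 8, 9, 10, 11, 12, 13}
((D' Δ A) ∪ (D ∩ E)')' = {}
3 ∈ ((D' Δ A) \ (E ∩ D))' but 3 ∉ ((D' Δ A) ∪ (D ∩ E)')', so they differ.

No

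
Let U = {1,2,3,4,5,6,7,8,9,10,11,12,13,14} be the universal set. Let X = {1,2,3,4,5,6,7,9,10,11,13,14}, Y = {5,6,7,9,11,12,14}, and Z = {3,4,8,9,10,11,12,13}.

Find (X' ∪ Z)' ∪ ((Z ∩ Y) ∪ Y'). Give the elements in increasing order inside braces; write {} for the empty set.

X' = {8,12}
X' ∪ Z = {3,4,8,9,10,11,12,13}
(X' ∪ Z)' = {1,2,5,6,7,14}
Z ∩ Y = {9,11,12}
Y' = {1,2,3,4,8,10,13}
(Z ∩ Y) ∪ Y' = {1,2,3,4,8,9,10,11,12,13}
(X' ∪ Z)' ∪ ((Z ∩ Y) ∪ Y') = {1,2,3,4,5,6,7,8,9,10,11,12,13,14}

{1,2,3,4,5,6,7,8,9,10,11,12,13,14}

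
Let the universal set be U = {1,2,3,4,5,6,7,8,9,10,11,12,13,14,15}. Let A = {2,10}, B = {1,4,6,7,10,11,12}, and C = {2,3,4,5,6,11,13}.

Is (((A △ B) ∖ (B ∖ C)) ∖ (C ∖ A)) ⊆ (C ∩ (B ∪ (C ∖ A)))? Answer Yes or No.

No

A △ B = {1,2,4,6,7,11,12}
B ∖ C = {1,7,10,12}
(A △ B) ∖ (B ∖ C) = {2,4,6,11}
C ∖ A = {3,4,5,6,11,13}
((A △ B) ∖ (B ∖ C)) ∖ (C ∖ A) = {2}
B ∪ (C ∖ A) = {1,3,4,5,6,7,10,11,12,13}
C ∩ (B ∪ (C ∖ A)) = {3,4,5,6,11,13}
2 ∈ ((A △ B) ∖ (B ∖ C)) ∖ (C ∖ A) but 2 ∉ C ∩ (B ∪ (C ∖ A)), so the inclusion fails.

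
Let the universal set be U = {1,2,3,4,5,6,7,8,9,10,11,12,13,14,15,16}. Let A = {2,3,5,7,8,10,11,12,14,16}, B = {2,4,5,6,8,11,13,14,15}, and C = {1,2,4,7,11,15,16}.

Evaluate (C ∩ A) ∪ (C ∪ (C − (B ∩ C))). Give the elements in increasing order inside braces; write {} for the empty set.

{1,2,4,7,11,15,16}

C ∩ A = {2,7,11,16}
B ∩ C = {2,4,11,15}
C − (B ∩ C) = {1,7,16}
C ∪ (C − (B ∩ C)) = {1,2,4,7,11,15,16}
(C ∩ A) ∪ (C ∪ (C − (B ∩ C))) = {1,2,4,7,11,15,16}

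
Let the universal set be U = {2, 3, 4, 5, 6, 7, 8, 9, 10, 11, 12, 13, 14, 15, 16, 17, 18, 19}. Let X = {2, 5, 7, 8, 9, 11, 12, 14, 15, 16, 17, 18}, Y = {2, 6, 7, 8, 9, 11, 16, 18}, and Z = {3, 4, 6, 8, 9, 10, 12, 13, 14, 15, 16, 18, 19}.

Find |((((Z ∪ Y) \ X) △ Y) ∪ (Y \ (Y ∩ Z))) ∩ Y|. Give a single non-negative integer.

Z ∪ Y = {2, 3, 4, 6, 7, 8, 9, 10, 11, 12, 13, 14, 15, 16, 18, 19}
(Z ∪ Y) \ X = {3, 4, 6, 10, 13, 19}
((Z ∪ Y) \ X) △ Y = {2, 3, 4, 7, 8, 9, 10, 11, 13, 16, 18, 19}
Y ∩ Z = {6, 8, 9, 16, 18}
Y \ (Y ∩ Z) = {2, 7, 11}
(((Z ∪ Y) \ X) △ Y) ∪ (Y \ (Y ∩ Z)) = {2, 3, 4, 7, 8, 9, 10, 11, 13, 16, 18, 19}
((((Z ∪ Y) \ X) △ Y) ∪ (Y \ (Y ∩ Z))) ∩ Y = {2, 7, 8, 9, 11, 16, 18}
|((((Z ∪ Y) \ X) △ Y) ∪ (Y \ (Y ∩ Z))) ∩ Y| = 7

7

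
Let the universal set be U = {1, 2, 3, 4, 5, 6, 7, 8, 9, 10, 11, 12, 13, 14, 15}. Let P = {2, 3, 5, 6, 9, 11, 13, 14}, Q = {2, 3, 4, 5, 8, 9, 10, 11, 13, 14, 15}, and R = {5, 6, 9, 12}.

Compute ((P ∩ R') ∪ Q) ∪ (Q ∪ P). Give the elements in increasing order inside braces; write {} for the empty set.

R' = {1, 2, 3, 4, 7, 8, 10, 11, 13, 14, 15}
P ∩ R' = {2, 3, 11, 13, 14}
(P ∩ R') ∪ Q = {2, 3, 4, 5, 8, 9, 10, 11, 13, 14, 15}
Q ∪ P = {2, 3, 4, 5, 6, 8, 9, 10, 11, 13, 14, 15}
((P ∩ R') ∪ Q) ∪ (Q ∪ P) = {2, 3, 4, 5, 6, 8, 9, 10, 11, 13, 14, 15}

{2, 3, 4, 5, 6, 8, 9, 10, 11, 13, 14, 15}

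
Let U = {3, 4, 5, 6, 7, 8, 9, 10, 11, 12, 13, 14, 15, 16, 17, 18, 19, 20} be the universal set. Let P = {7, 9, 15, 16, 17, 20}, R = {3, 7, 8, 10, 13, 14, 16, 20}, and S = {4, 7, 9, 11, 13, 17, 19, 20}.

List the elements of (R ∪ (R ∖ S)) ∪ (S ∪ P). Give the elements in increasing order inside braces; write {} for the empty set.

{3, 4, 7, 8, 9, 10, 11, 13, 14, 15, 16, 17, 19, 20}

R ∖ S = {3, 8, 10, 14, 16}
R ∪ (R ∖ S) = {3, 7, 8, 10, 13, 14, 16, 20}
S ∪ P = {4, 7, 9, 11, 13, 15, 16, 17, 19, 20}
(R ∪ (R ∖ S)) ∪ (S ∪ P) = {3, 4, 7, 8, 9, 10, 11, 13, 14, 15, 16, 17, 19, 20}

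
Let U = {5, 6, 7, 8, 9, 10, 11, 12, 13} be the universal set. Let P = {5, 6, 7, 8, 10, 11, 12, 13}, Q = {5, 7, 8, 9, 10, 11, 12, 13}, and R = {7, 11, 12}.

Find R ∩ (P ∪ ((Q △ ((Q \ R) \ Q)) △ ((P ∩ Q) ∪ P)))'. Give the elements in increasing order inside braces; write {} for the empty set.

{}

Q \ R = {5, 8, 9, 10, 13}
(Q \ R) \ Q = {}
Q △ ((Q \ R) \ Q) = {5, 7, 8, 9, 10, 11, 12, 13}
P ∩ Q = {5, 7, 8, 10, 11, 12, 13}
(P ∩ Q) ∪ P = {5, 6, 7, 8, 10, 11, 12, 13}
(Q △ ((Q \ R) \ Q)) △ ((P ∩ Q) ∪ P) = {6, 9}
P ∪ ((Q △ ((Q \ R) \ Q)) △ ((P ∩ Q) ∪ P)) = {5, 6, 7, 8, 9, 10, 11, 12, 13}
(P ∪ ((Q △ ((Q \ R) \ Q)) △ ((P ∩ Q) ∪ P)))' = {}
R ∩ (P ∪ ((Q △ ((Q \ R) \ Q)) △ ((P ∩ Q) ∪ P)))' = {}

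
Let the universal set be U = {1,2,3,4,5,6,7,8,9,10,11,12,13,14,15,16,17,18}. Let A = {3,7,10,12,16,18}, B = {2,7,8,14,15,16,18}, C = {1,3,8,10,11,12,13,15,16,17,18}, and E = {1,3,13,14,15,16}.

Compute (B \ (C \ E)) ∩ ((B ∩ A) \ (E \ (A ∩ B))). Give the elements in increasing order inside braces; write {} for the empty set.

{7,16}

C \ E = {8,10,11,12,17,18}
B \ (C \ E) = {2,7,14,15,16}
B ∩ A = {7,16,18}
A ∩ B = {7,16,18}
E \ (A ∩ B) = {1,3,13,14,15}
(B ∩ A) \ (E \ (A ∩ B)) = {7,16,18}
(B \ (C \ E)) ∩ ((B ∩ A) \ (E \ (A ∩ B))) = {7,16}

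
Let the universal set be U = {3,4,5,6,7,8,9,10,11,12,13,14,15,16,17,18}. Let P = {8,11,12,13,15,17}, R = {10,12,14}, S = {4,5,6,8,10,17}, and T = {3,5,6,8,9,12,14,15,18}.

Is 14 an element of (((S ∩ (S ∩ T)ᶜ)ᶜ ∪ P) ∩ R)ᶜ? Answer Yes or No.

14 ∉ S and 14 ∈ T, so 14 ∉ S ∩ T
14 ∈ (S ∩ T)ᶜ since 14 ∉ (S ∩ T)
14 ∉ S and 14 ∈ (S ∩ T)ᶜ, so 14 ∉ S ∩ (S ∩ T)ᶜ
14 ∈ (S ∩ (S ∩ T)ᶜ)ᶜ since 14 ∉ (S ∩ (S ∩ T)ᶜ)
14 ∈ (S ∩ (S ∩ T)ᶜ)ᶜ and 14 ∉ P, so 14 ∈ (S ∩ (S ∩ T)ᶜ)ᶜ ∪ P
14 ∈ ((S ∩ (S ∩ T)ᶜ)ᶜ ∪ P) and 14 ∈ R, so 14 ∈ ((S ∩ (S ∩ T)ᶜ)ᶜ ∪ P) ∩ R
14 ∉ (((S ∩ (S ∩ T)ᶜ)ᶜ ∪ P) ∩ R)ᶜ since 14 ∈ (((S ∩ (S ∩ T)ᶜ)ᶜ ∪ P) ∩ R)

No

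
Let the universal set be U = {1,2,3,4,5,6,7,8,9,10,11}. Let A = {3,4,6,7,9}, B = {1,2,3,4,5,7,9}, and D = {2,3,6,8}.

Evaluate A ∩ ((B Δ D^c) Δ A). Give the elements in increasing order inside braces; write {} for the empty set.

D^c = {1,4,5,7,9,10,11}
B Δ D^c = {2,3,10,11}
(B Δ D^c) Δ A = {2,4,6,7,9,10,11}
A ∩ ((B Δ D^c) Δ A) = {4,6,7,9}

{4,6,7,9}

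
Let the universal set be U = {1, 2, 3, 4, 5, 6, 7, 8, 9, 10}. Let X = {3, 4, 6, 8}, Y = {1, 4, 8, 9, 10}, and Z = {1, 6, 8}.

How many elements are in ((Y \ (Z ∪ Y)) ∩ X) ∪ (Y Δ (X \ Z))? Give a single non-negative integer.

Z ∪ Y = {1, 4, 6, 8, 9, 10}
Y \ (Z ∪ Y) = {}
(Y \ (Z ∪ Y)) ∩ X = {}
X \ Z = {3, 4}
Y Δ (X \ Z) = {1, 3, 8, 9, 10}
((Y \ (Z ∪ Y)) ∩ X) ∪ (Y Δ (X \ Z)) = {1, 3, 8, 9, 10}
|((Y \ (Z ∪ Y)) ∩ X) ∪ (Y Δ (X \ Z))| = 5

5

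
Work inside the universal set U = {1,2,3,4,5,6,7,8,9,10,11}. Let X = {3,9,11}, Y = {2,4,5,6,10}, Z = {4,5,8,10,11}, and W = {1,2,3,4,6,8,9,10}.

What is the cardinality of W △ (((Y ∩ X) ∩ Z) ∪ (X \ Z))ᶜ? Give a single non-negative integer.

5

Y ∩ X = {}
(Y ∩ X) ∩ Z = {}
X \ Z = {3,9}
((Y ∩ X) ∩ Z) ∪ (X \ Z) = {3,9}
(((Y ∩ X) ∩ Z) ∪ (X \ Z))ᶜ = {1,2,4,5,6,7,8,10,11}
W △ (((Y ∩ X) ∩ Z) ∪ (X \ Z))ᶜ = {3,5,7,9,11}
|W △ (((Y ∩ X) ∩ Z) ∪ (X \ Z))ᶜ| = 5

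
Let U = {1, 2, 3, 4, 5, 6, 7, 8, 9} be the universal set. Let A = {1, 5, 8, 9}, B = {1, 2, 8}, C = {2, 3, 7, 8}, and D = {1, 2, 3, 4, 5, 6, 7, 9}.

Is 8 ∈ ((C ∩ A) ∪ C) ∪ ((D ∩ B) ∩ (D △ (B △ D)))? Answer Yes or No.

8 ∈ C and 8 ∈ A, so 8 ∈ C ∩ A
8 ∈ (C ∩ A) and 8 ∈ C, so 8 ∈ (C ∩ A) ∪ C
8 ∉ D and 8 ∈ B, so 8 ∉ D ∩ B
8 ∈ B and 8 ∉ D, so 8 ∈ B △ D
8 ∉ D and 8 ∈ (B △ D), so 8 ∈ D △ (B △ D)
8 ∉ (D ∩ B) and 8 ∈ (D △ (B △ D)), so 8 ∉ (D ∩ B) ∩ (D △ (B △ D))
8 ∈ ((C ∩ A) ∪ C) and 8 ∉ ((D ∩ B) ∩ (D △ (B △ D))), so 8 ∈ ((C ∩ A) ∪ C) ∪ ((D ∩ B) ∩ (D △ (B △ D)))

Yes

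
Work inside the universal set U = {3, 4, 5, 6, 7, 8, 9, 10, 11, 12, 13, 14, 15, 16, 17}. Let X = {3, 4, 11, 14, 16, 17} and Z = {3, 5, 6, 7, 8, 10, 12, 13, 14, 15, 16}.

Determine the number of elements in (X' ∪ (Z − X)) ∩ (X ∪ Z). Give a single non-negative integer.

8

X' = {5, 6, 7, 8, 9, 10, 12, 13, 15}
Z − X = {5, 6, 7, 8, 10, 12, 13, 15}
X' ∪ (Z − X) = {5, 6, 7, 8, 9, 10, 12, 13, 15}
X ∪ Z = {3, 4, 5, 6, 7, 8, 10, 11, 12, 13, 14, 15, 16, 17}
(X' ∪ (Z − X)) ∩ (X ∪ Z) = {5, 6, 7, 8, 10, 12, 13, 15}
|(X' ∪ (Z − X)) ∩ (X ∪ Z)| = 8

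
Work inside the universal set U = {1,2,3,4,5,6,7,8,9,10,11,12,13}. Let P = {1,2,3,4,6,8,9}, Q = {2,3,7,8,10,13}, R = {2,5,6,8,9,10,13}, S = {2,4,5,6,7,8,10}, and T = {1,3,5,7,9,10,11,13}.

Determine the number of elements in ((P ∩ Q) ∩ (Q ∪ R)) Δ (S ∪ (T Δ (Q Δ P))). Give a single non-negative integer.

6

P ∩ Q = {2,3,8}
Q ∪ R = {2,3,5,6,7,8,9,10,13}
(P ∩ Q) ∩ (Q ∪ R) = {2,3,8}
Q Δ P = {1,4,6,7,9,10,13}
T Δ (Q Δ P) = {3,4,5,6,11}
S ∪ (T Δ (Q Δ P)) = {2,3,4,5,6,7,8,10,11}
((P ∩ Q) ∩ (Q ∪ R)) Δ (S ∪ (T Δ (Q Δ P))) = {4,5,6,7,10,11}
|((P ∩ Q) ∩ (Q ∪ R)) Δ (S ∪ (T Δ (Q Δ P)))| = 6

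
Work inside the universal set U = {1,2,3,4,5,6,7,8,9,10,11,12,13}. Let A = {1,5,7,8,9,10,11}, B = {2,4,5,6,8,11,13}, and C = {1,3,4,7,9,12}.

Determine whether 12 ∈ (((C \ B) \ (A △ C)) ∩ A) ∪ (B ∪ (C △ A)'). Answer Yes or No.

No

12 ∈ C and 12 ∉ B, so 12 ∈ C \ B
12 ∉ A and 12 ∈ C, so 12 ∈ A △ C
12 ∈ (C \ B) and 12 ∈ (A △ C), so 12 ∉ (C \ B) \ (A △ C)
12 ∉ ((C \ B) \ (A △ C)) and 12 ∉ A, so 12 ∉ ((C \ B) \ (A △ C)) ∩ A
12 ∈ C and 12 ∉ A, so 12 ∈ C △ A
12 ∉ (C △ A)' since 12 ∈ (C △ A)
12 ∉ B and 12 ∉ (C △ A)', so 12 ∉ B ∪ (C △ A)'
12 ∉ (((C \ B) \ (A △ C)) ∩ A) and 12 ∉ (B ∪ (C △ A)'), so 12 ∉ (((C \ B) \ (A △ C)) ∩ A) ∪ (B ∪ (C △ A)')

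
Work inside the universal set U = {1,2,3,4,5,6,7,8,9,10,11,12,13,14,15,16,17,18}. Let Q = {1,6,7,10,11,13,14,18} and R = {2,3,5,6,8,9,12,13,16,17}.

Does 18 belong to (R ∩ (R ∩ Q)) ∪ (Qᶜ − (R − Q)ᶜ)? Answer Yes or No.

18 ∉ R and 18 ∈ Q, so 18 ∉ R ∩ Q
18 ∉ R and 18 ∉ (R ∩ Q), so 18 ∉ R ∩ (R ∩ Q)
18 ∈ Q, so 18 ∉ Qᶜ
18 ∉ R and 18 ∈ Q, so 18 ∉ R − Q
18 ∈ (R − Q)ᶜ since 18 ∉ (R − Q)
18 ∉ Qᶜ and 18 ∈ (R − Q)ᶜ, so 18 ∉ Qᶜ − (R − Q)ᶜ
18 ∉ (R ∩ (R ∩ Q)) and 18 ∉ (Qᶜ − (R − Q)ᶜ), so 18 ∉ (R ∩ (R ∩ Q)) ∪ (Qᶜ − (R − Q)ᶜ)

No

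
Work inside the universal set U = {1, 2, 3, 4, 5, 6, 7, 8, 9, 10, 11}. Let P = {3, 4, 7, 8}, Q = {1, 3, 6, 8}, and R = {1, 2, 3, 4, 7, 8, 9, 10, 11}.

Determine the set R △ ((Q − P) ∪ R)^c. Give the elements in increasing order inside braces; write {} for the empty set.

Q − P = {1, 6}
(Q − P) ∪ R = {1, 2, 3, 4, 6, 7, 8, 9, 10, 11}
((Q − P) ∪ R)^c = {5}
R △ ((Q − P) ∪ R)^c = {1, 2, 3, 4, 5, 7, 8, 9, 10, 11}

{1, 2, 3, 4, 5, 7, 8, 9, 10, 11}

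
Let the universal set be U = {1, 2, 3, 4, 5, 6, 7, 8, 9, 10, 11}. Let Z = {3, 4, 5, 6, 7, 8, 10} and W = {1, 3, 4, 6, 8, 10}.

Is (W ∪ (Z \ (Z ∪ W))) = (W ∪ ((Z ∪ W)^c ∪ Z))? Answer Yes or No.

No

Z ∪ W = {1, 3, 4, 5, 6, 7, 8, 10}
Z \ (Z ∪ W) = {}
W ∪ (Z \ (Z ∪ W)) = {1, 3, 4, 6, 8, 10}
(Z ∪ W)^c = {2, 9, 11}
(Z ∪ W)^c ∪ Z = {2, 3, 4, 5, 6, 7, 8, 9, 10, 11}
W ∪ ((Z ∪ W)^c ∪ Z) = {1, 2, 3, 4, 5, 6, 7, 8, 9, 10, 11}
2 ∈ W ∪ ((Z ∪ W)^c ∪ Z) but 2 ∉ W ∪ (Z \ (Z ∪ W)), so they differ.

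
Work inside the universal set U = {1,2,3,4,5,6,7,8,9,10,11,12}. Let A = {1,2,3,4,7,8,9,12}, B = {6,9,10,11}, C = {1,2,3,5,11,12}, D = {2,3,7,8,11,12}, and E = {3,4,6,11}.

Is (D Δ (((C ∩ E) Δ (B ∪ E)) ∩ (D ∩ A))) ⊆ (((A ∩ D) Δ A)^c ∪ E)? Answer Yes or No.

Yes

C ∩ E = {3,11}
B ∪ E = {3,4,6,9,10,11}
(C ∩ E) Δ (B ∪ E) = {4,6,9,10}
D ∩ A = {2,3,7,8,12}
((C ∩ E) Δ (B ∪ E)) ∩ (D ∩ A) = {}
D Δ (((C ∩ E) Δ (B ∪ E)) ∩ (D ∩ A)) = {2,3,7,8,11,12}
A ∩ D = {2,3,7,8,12}
(A ∩ D) Δ A = {1,4,9}
((A ∩ D) Δ A)^c = {2,3,5,6,7,8,10,11,12}
((A ∩ D) Δ A)^c ∪ E = {2,3,4,5,6,7,8,10,11,12}
Every element of {2,3,7,8,11,12} is in {2,3,4,5,6,7,8,10,11,12}, so D Δ (((C ∩ E) Δ (B ∪ E)) ∩ (D ∩ A)) ⊆ ((A ∩ D) Δ A)^c ∪ E.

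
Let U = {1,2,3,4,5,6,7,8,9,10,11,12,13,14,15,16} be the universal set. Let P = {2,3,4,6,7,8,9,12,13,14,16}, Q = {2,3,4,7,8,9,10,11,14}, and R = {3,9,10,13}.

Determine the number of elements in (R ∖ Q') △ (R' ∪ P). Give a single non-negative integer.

Q' = {1,5,6,12,13,15,16}
R ∖ Q' = {3,9,10}
R' = {1,2,4,5,6,7,8,11,12,14,15,16}
R' ∪ P = {1,2,3,4,5,6,7,8,9,11,12,13,14,15,16}
(R ∖ Q') △ (R' ∪ P) = {1,2,4,5,6,7,8,10,11,12,13,14,15,16}
|(R ∖ Q') △ (R' ∪ P)| = 14

14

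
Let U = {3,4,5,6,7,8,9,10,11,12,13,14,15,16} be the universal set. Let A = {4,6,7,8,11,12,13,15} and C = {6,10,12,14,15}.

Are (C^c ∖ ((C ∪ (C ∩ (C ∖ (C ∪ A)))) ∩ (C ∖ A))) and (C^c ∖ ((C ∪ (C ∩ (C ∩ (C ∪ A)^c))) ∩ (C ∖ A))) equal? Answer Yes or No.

Yes

C^c = {3,4,5,7,8,9,11,13,16}
C ∪ A = {4,6,7,8,10,11,12,13,14,15}
C ∖ (C ∪ A) = {}
C ∩ (C ∖ (C ∪ A)) = {}
C ∪ (C ∩ (C ∖ (C ∪ A))) = {6,10,12,14,15}
C ∖ A = {10,14}
(C ∪ (C ∩ (C ∖ (C ∪ A)))) ∩ (C ∖ A) = {10,14}
C^c ∖ ((C ∪ (C ∩ (C ∖ (C ∪ A)))) ∩ (C ∖ A)) = {3,4,5,7,8,9,11,13,16}
(C ∪ A)^c = {3,5,9,16}
C ∩ (C ∪ A)^c = {}
C ∩ (C ∩ (C ∪ A)^c) = {}
C ∪ (C ∩ (C ∩ (C ∪ A)^c)) = {6,10,12,14,15}
(C ∪ (C ∩ (C ∩ (C ∪ A)^c))) ∩ (C ∖ A) = {10,14}
C^c ∖ ((C ∪ (C ∩ (C ∩ (C ∪ A)^c))) ∩ (C ∖ A)) = {3,4,5,7,8,9,11,13,16}
Both equal {3,4,5,7,8,9,11,13,16}, so C^c ∖ ((C ∪ (C ∩ (C ∖ (C ∪ A)))) ∩ (C ∖ A)) = C^c ∖ ((C ∪ (C ∩ (C ∩ (C ∪ A)^c))) ∩ (C ∖ A)).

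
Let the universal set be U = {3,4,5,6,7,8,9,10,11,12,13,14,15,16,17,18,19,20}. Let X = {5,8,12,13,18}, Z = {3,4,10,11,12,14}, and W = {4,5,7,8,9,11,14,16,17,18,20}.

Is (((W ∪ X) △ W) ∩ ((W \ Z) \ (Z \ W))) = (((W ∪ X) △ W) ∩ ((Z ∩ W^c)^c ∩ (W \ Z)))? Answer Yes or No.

W ∪ X = {4,5,7,8,9,11,12,13,14,16,17,18,20}
(W ∪ X) △ W = {12,13}
W \ Z = {5,7,8,9,16,17,18,20}
Z \ W = {3,10,12}
(W \ Z) \ (Z \ W) = {5,7,8,9,16,17,18,20}
((W ∪ X) △ W) ∩ ((W \ Z) \ (Z \ W)) = {}
W^c = {3,6,10,12,13,15,19}
Z ∩ W^c = {3,10,12}
(Z ∩ W^c)^c = {4,5,6,7,8,9,11,13,14,15,16,17,18,19,20}
(Z ∩ W^c)^c ∩ (W \ Z) = {5,7,8,9,16,17,18,20}
((W ∪ X) △ W) ∩ ((Z ∩ W^c)^c ∩ (W \ Z)) = {}
Both equal {}, so ((W ∪ X) △ W) ∩ ((W \ Z) \ (Z \ W)) = ((W ∪ X) △ W) ∩ ((Z ∩ W^c)^c ∩ (W \ Z)).

Yes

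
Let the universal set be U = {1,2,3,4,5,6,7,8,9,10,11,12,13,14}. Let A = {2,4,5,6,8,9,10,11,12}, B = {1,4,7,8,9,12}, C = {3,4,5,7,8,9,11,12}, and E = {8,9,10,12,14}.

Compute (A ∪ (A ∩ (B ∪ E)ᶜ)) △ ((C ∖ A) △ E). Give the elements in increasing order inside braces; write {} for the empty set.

{2,3,4,5,6,7,11,14}

B ∪ E = {1,4,7,8,9,10,12,14}
(B ∪ E)ᶜ = {2,3,5,6,11,13}
A ∩ (B ∪ E)ᶜ = {2,5,6,11}
A ∪ (A ∩ (B ∪ E)ᶜ) = {2,4,5,6,8,9,10,11,12}
C ∖ A = {3,7}
(C ∖ A) △ E = {3,7,8,9,10,12,14}
(A ∪ (A ∩ (B ∪ E)ᶜ)) △ ((C ∖ A) △ E) = {2,3,4,5,6,7,11,14}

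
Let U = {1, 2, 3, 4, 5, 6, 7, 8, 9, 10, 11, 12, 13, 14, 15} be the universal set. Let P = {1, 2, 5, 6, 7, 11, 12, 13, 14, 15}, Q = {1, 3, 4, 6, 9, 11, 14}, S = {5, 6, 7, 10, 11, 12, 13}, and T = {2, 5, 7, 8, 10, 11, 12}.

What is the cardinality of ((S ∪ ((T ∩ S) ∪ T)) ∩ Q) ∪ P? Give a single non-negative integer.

T ∩ S = {5, 7, 10, 11, 12}
(T ∩ S) ∪ T = {2, 5, 7, 8, 10, 11, 12}
S ∪ ((T ∩ S) ∪ T) = {2, 5, 6, 7, 8, 10, 11, 12, 13}
(S ∪ ((T ∩ S) ∪ T)) ∩ Q = {6, 11}
((S ∪ ((T ∩ S) ∪ T)) ∩ Q) ∪ P = {1, 2, 5, 6, 7, 11, 12, 13, 14, 15}
|((S ∪ ((T ∩ S) ∪ T)) ∩ Q) ∪ P| = 10

10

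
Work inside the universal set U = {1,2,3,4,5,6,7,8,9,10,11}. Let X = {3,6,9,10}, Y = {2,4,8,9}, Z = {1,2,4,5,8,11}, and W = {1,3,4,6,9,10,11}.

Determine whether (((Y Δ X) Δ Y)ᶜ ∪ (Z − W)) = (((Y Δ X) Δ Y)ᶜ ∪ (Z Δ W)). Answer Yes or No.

No

Y Δ X = {2,3,4,6,8,10}
(Y Δ X) Δ Y = {3,6,9,10}
((Y Δ X) Δ Y)ᶜ = {1,2,4,5,7,8,11}
Z − W = {2,5,8}
((Y Δ X) Δ Y)ᶜ ∪ (Z − W) = {1,2,4,5,7,8,11}
Z Δ W = {2,3,5,6,8,9,10}
((Y Δ X) Δ Y)ᶜ ∪ (Z Δ W) = {1,2,3,4,5,6,7,8,9,10,11}
3 ∈ ((Y Δ X) Δ Y)ᶜ ∪ (Z Δ W) but 3 ∉ ((Y Δ X) Δ Y)ᶜ ∪ (Z − W), so they differ.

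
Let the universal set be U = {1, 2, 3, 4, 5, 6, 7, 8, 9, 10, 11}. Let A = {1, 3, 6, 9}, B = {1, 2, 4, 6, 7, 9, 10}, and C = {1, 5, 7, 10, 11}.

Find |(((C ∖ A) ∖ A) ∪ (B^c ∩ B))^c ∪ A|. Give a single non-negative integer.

7

C ∖ A = {5, 7, 10, 11}
(C ∖ A) ∖ A = {5, 7, 10, 11}
B^c = {3, 5, 8, 11}
B^c ∩ B = {}
((C ∖ A) ∖ A) ∪ (B^c ∩ B) = {5, 7, 10, 11}
(((C ∖ A) ∖ A) ∪ (B^c ∩ B))^c = {1, 2, 3, 4, 6, 8, 9}
(((C ∖ A) ∖ A) ∪ (B^c ∩ B))^c ∪ A = {1, 2, 3, 4, 6, 8, 9}
|(((C ∖ A) ∖ A) ∪ (B^c ∩ B))^c ∪ A| = 7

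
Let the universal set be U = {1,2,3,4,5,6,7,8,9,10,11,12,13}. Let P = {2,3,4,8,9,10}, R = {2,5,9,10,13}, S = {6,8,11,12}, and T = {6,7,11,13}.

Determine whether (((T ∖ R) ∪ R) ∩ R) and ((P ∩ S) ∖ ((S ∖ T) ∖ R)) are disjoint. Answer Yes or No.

Yes

T ∖ R = {6,7,11}
(T ∖ R) ∪ R = {2,5,6,7,9,10,11,13}
((T ∖ R) ∪ R) ∩ R = {2,5,9,10,13}
P ∩ S = {8}
S ∖ T = {8,12}
(S ∖ T) ∖ R = {8,12}
(P ∩ S) ∖ ((S ∖ T) ∖ R) = {}
{2,5,9,10,13} and {} share no elements.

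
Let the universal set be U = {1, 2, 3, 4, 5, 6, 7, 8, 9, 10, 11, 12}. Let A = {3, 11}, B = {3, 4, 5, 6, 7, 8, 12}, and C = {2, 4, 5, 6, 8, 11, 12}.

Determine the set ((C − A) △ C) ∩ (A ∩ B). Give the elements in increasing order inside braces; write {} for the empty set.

C − A = {2, 4, 5, 6, 8, 12}
(C − A) △ C = {11}
A ∩ B = {3}
((C − A) △ C) ∩ (A ∩ B) = {}

{}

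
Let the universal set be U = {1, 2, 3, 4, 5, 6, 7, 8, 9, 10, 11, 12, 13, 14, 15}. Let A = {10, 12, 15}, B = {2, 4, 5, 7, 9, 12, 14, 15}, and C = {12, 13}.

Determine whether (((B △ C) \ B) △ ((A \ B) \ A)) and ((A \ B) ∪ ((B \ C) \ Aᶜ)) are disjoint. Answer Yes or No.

Yes

B △ C = {2, 4, 5, 7, 9, 13, 14, 15}
(B △ C) \ B = {13}
A \ B = {10}
(A \ B) \ A = {}
((B △ C) \ B) △ ((A \ B) \ A) = {13}
B \ C = {2, 4, 5, 7, 9, 14, 15}
Aᶜ = {1, 2, 3, 4, 5, 6, 7, 8, 9, 11, 13, 14}
(B \ C) \ Aᶜ = {15}
(A \ B) ∪ ((B \ C) \ Aᶜ) = {10, 15}
{13} and {10, 15} share no elements.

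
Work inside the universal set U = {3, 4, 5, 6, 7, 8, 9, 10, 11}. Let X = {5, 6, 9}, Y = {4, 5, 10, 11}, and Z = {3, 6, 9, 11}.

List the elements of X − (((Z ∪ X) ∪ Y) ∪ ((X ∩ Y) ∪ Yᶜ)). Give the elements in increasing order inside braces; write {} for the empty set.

Z ∪ X = {3, 5, 6, 9, 11}
(Z ∪ X) ∪ Y = {3, 4, 5, 6, 9, 10, 11}
X ∩ Y = {5}
Yᶜ = {3, 6, 7, 8, 9}
(X ∩ Y) ∪ Yᶜ = {3, 5, 6, 7, 8, 9}
((Z ∪ X) ∪ Y) ∪ ((X ∩ Y) ∪ Yᶜ) = {3, 4, 5, 6, 7, 8, 9, 10, 11}
X − (((Z ∪ X) ∪ Y) ∪ ((X ∩ Y) ∪ Yᶜ)) = {}

{}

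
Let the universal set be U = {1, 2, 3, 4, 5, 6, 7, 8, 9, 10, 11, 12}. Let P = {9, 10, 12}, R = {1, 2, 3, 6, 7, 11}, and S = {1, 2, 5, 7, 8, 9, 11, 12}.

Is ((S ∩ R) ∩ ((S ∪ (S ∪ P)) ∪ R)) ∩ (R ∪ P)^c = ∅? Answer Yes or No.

Yes

S ∩ R = {1, 2, 7, 11}
S ∪ P = {1, 2, 5, 7, 8, 9, 10, 11, 12}
S ∪ (S ∪ P) = {1, 2, 5, 7, 8, 9, 10, 11, 12}
(S ∪ (S ∪ P)) ∪ R = {1, 2, 3, 5, 6, 7, 8, 9, 10, 11, 12}
(S ∩ R) ∩ ((S ∪ (S ∪ P)) ∪ R) = {1, 2, 7, 11}
R ∪ P = {1, 2, 3, 6, 7, 9, 10, 11, 12}
(R ∪ P)^c = {4, 5, 8}
{1, 2, 7, 11} and {4, 5, 8} share no elements.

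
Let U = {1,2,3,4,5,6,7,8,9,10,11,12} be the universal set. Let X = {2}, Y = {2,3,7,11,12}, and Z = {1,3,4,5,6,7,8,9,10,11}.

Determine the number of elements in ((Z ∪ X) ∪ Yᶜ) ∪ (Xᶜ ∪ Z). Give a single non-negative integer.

12

Z ∪ X = {1,2,3,4,5,6,7,8,9,10,11}
Yᶜ = {1,4,5,6,8,9,10}
(Z ∪ X) ∪ Yᶜ = {1,2,3,4,5,6,7,8,9,10,11}
Xᶜ = {1,3,4,5,6,7,8,9,10,11,12}
Xᶜ ∪ Z = {1,3,4,5,6,7,8,9,10,11,12}
((Z ∪ X) ∪ Yᶜ) ∪ (Xᶜ ∪ Z) = {1,2,3,4,5,6,7,8,9,10,11,12}
|((Z ∪ X) ∪ Yᶜ) ∪ (Xᶜ ∪ Z)| = 12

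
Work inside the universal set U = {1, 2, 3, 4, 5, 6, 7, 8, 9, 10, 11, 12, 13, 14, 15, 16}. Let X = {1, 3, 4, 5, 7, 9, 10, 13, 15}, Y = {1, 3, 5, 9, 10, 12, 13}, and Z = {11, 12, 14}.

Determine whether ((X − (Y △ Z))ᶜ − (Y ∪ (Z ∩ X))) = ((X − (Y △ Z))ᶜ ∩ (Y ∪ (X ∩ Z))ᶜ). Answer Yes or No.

Yes

Y △ Z = {1, 3, 5, 9, 10, 11, 13, 14}
X − (Y △ Z) = {4, 7, 15}
(X − (Y △ Z))ᶜ = {1, 2, 3, 5, 6, 8, 9, 10, 11, 12, 13, 14, 16}
Z ∩ X = {}
Y ∪ (Z ∩ X) = {1, 3, 5, 9, 10, 12, 13}
(X − (Y △ Z))ᶜ − (Y ∪ (Z ∩ X)) = {2, 6, 8, 11, 14, 16}
X ∩ Z = {}
Y ∪ (X ∩ Z) = {1, 3, 5, 9, 10, 12, 13}
(Y ∪ (X ∩ Z))ᶜ = {2, 4, 6, 7, 8, 11, 14, 15, 16}
(X − (Y △ Z))ᶜ ∩ (Y ∪ (X ∩ Z))ᶜ = {2, 6, 8, 11, 14, 16}
Both equal {2, 6, 8, 11, 14, 16}, so (X − (Y △ Z))ᶜ − (Y ∪ (Z ∩ X)) = (X − (Y △ Z))ᶜ ∩ (Y ∪ (X ∩ Z))ᶜ.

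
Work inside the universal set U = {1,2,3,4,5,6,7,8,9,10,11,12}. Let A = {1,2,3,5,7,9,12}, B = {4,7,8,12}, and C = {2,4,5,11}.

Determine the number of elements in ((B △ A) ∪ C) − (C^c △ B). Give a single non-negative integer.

4

B △ A = {1,2,3,4,5,8,9}
(B △ A) ∪ C = {1,2,3,4,5,8,9,11}
C^c = {1,3,6,7,8,9,10,12}
C^c △ B = {1,3,4,6,9,10}
((B △ A) ∪ C) − (C^c △ B) = {2,5,8,11}
|((B △ A) ∪ C) − (C^c △ B)| = 4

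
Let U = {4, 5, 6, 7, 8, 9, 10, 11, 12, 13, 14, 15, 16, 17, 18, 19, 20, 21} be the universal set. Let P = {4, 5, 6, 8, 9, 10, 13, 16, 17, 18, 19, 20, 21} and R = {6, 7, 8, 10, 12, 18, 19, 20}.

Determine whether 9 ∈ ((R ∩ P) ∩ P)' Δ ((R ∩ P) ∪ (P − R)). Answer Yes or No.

9 ∉ R and 9 ∈ P, so 9 ∉ R ∩ P
9 ∉ (R ∩ P) and 9 ∈ P, so 9 ∉ (R ∩ P) ∩ P
9 ∈ ((R ∩ P) ∩ P)' since 9 ∉ ((R ∩ P) ∩ P)
9 ∉ R and 9 ∈ P, so 9 ∉ R ∩ P
9 ∈ P and 9 ∉ R, so 9 ∈ P − R
9 ∉ (R ∩ P) and 9 ∈ (P − R), so 9 ∈ (R ∩ P) ∪ (P − R)
9 ∈ ((R ∩ P) ∩ P)' and 9 ∈ ((R ∩ P) ∪ (P − R)), so 9 ∉ ((R ∩ P) ∩ P)' Δ ((R ∩ P) ∪ (P − R))

No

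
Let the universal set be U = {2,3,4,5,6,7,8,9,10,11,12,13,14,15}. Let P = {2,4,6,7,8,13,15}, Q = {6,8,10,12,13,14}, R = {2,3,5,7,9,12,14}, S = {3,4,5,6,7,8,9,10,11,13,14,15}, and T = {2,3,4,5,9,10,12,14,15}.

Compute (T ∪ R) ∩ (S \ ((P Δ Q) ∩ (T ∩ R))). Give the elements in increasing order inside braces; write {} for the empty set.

T ∪ R = {2,3,4,5,7,9,10,12,14,15}
P Δ Q = {2,4,7,10,12,14,15}
T ∩ R = {2,3,5,9,12,14}
(P Δ Q) ∩ (T ∩ R) = {2,12,14}
S \ ((P Δ Q) ∩ (T ∩ R)) = {3,4,5,6,7,8,9,10,11,13,15}
(T ∪ R) ∩ (S \ ((P Δ Q) ∩ (T ∩ R))) = {3,4,5,7,9,10,15}

{3,4,5,7,9,10,15}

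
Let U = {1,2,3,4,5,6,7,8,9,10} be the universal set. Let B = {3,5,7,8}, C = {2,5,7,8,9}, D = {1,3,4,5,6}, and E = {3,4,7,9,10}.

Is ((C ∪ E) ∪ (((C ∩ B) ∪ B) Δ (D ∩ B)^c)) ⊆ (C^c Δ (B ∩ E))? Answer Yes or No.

No

C ∪ E = {2,3,4,5,7,8,9,10}
C ∩ B = {5,7,8}
(C ∩ B) ∪ B = {3,5,7,8}
D ∩ B = {3,5}
(D ∩ B)^c = {1,2,4,6,7,8,9,10}
((C ∩ B) ∪ B) Δ (D ∩ B)^c = {1,2,3,4,5,6,9,10}
(C ∪ E) ∪ (((C ∩ B) ∪ B) Δ (D ∩ B)^c) = {1,2,3,4,5,6,7,8,9,10}
C^c = {1,3,4,6,10}
B ∩ E = {3,7}
C^c Δ (B ∩ E) = {1,4,6,7,10}
2 ∈ (C ∪ E) ∪ (((C ∩ B) ∪ B) Δ (D ∩ B)^c) but 2 ∉ C^c Δ (B ∩ E), so the inclusion fails.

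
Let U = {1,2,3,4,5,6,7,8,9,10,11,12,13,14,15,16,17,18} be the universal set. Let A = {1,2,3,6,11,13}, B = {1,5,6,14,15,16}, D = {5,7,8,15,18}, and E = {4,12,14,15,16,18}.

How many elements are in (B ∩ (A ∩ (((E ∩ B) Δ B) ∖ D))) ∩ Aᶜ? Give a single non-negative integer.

0

E ∩ B = {14,15,16}
(E ∩ B) Δ B = {1,5,6}
((E ∩ B) Δ B) ∖ D = {1,6}
A ∩ (((E ∩ B) Δ B) ∖ D) = {1,6}
B ∩ (A ∩ (((E ∩ B) Δ B) ∖ D)) = {1,6}
Aᶜ = {4,5,7,8,9,10,12,14,15,16,17,18}
(B ∩ (A ∩ (((E ∩ B) Δ B) ∖ D))) ∩ Aᶜ = {}
|(B ∩ (A ∩ (((E ∩ B) Δ B) ∖ D))) ∩ Aᶜ| = 0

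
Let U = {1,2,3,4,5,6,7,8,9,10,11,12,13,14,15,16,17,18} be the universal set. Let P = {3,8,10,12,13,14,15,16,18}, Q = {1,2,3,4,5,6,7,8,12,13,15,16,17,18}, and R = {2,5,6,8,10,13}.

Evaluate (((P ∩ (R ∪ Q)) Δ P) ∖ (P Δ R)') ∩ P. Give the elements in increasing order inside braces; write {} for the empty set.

{14}

R ∪ Q = {1,2,3,4,5,6,7,8,10,12,13,15,16,17,18}
P ∩ (R ∪ Q) = {3,8,10,12,13,15,16,18}
(P ∩ (R ∪ Q)) Δ P = {14}
P Δ R = {2,3,5,6,12,14,15,16,18}
(P Δ R)' = {1,4,7,8,9,10,11,13,17}
((P ∩ (R ∪ Q)) Δ P) ∖ (P Δ R)' = {14}
(((P ∩ (R ∪ Q)) Δ P) ∖ (P Δ R)') ∩ P = {14}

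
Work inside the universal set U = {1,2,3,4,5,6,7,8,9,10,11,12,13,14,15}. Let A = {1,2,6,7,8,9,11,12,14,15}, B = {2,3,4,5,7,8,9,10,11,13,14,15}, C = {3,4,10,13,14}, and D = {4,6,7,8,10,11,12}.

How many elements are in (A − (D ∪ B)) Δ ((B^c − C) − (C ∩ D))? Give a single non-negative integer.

D ∪ B = {2,3,4,5,6,7,8,9,10,11,12,13,14,15}
A − (D ∪ B) = {1}
B^c = {1,6,12}
B^c − C = {1,6,12}
C ∩ D = {4,10}
(B^c − C) − (C ∩ D) = {1,6,12}
(A − (D ∪ B)) Δ ((B^c − C) − (C ∩ D)) = {6,12}
|(A − (D ∪ B)) Δ ((B^c − C) − (C ∩ D))| = 2

2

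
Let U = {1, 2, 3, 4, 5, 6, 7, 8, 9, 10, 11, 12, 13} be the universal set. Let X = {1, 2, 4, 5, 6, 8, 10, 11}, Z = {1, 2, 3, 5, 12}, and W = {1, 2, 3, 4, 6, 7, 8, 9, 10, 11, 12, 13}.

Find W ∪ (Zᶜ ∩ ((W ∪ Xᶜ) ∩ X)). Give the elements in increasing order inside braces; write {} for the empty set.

{1, 2, 3, 4, 6, 7, 8, 9, 10, 11, 12, 13}

Zᶜ = {4, 6, 7, 8, 9, 10, 11, 13}
Xᶜ = {3, 7, 9, 12, 13}
W ∪ Xᶜ = {1, 2, 3, 4, 6, 7, 8, 9, 10, 11, 12, 13}
(W ∪ Xᶜ) ∩ X = {1, 2, 4, 6, 8, 10, 11}
Zᶜ ∩ ((W ∪ Xᶜ) ∩ X) = {4, 6, 8, 10, 11}
W ∪ (Zᶜ ∩ ((W ∪ Xᶜ) ∩ X)) = {1, 2, 3, 4, 6, 7, 8, 9, 10, 11, 12, 13}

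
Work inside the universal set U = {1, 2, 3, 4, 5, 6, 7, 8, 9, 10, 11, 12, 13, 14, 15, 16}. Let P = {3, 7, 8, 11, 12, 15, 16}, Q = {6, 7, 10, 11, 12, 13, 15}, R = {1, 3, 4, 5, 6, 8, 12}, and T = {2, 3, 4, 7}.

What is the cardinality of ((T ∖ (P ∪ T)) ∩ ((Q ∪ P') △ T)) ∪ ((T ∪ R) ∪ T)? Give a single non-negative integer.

P ∪ T = {2, 3, 4, 7, 8, 11, 12, 15, 16}
T ∖ (P ∪ T) = {}
P' = {1, 2, 4, 5, 6, 9, 10, 13, 14}
Q ∪ P' = {1, 2, 4, 5, 6, 7, 9, 10, 11, 12, 13, 14, 15}
(Q ∪ P') △ T = {1, 3, 5, 6, 9, 10, 11, 12, 13, 14, 15}
(T ∖ (P ∪ T)) ∩ ((Q ∪ P') △ T) = {}
T ∪ R = {1, 2, 3, 4, 5, 6, 7, 8, 12}
(T ∪ R) ∪ T = {1, 2, 3, 4, 5, 6, 7, 8, 12}
((T ∖ (P ∪ T)) ∩ ((Q ∪ P') △ T)) ∪ ((T ∪ R) ∪ T) = {1, 2, 3, 4, 5, 6, 7, 8, 12}
|((T ∖ (P ∪ T)) ∩ ((Q ∪ P') △ T)) ∪ ((T ∪ R) ∪ T)| = 9

9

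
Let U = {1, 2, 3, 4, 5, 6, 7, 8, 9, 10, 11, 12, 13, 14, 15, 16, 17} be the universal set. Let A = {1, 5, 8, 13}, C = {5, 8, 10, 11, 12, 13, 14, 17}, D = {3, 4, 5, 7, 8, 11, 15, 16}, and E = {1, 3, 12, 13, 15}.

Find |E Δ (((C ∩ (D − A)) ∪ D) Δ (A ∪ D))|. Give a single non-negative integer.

3

D − A = {3, 4, 7, 11, 15, 16}
C ∩ (D − A) = {11}
(C ∩ (D − A)) ∪ D = {3, 4, 5, 7, 8, 11, 15, 16}
A ∪ D = {1, 3, 4, 5, 7, 8, 11, 13, 15, 16}
((C ∩ (D − A)) ∪ D) Δ (A ∪ D) = {1, 13}
E Δ (((C ∩ (D − A)) ∪ D) Δ (A ∪ D)) = {3, 12, 15}
|E Δ (((C ∩ (D − A)) ∪ D) Δ (A ∪ D))| = 3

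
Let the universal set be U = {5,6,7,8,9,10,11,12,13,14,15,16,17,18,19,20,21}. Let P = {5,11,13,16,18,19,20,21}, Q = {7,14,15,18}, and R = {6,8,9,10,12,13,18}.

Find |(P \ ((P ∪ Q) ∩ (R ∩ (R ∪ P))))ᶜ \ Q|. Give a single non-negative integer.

P ∪ Q = {5,7,11,13,14,15,16,18,19,20,21}
R ∪ P = {5,6,8,9,10,11,12,13,16,18,19,20,21}
R ∩ (R ∪ P) = {6,8,9,10,12,13,18}
(P ∪ Q) ∩ (R ∩ (R ∪ P)) = {13,18}
P \ ((P ∪ Q) ∩ (R ∩ (R ∪ P))) = {5,11,16,19,20,21}
(P \ ((P ∪ Q) ∩ (R ∩ (R ∪ P))))ᶜ = {6,7,8,9,10,12,13,14,15,17,18}
(P \ ((P ∪ Q) ∩ (R ∩ (R ∪ P))))ᶜ \ Q = {6,8,9,10,12,13,17}
|(P \ ((P ∪ Q) ∩ (R ∩ (R ∪ P))))ᶜ \ Q| = 7

7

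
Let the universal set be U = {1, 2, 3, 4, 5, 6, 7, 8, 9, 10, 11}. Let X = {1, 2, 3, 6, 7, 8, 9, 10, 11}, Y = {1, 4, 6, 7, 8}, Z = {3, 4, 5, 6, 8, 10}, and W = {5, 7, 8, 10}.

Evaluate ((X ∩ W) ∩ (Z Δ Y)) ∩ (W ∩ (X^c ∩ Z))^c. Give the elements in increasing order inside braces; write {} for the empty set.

{7, 10}

X ∩ W = {7, 8, 10}
Z Δ Y = {1, 3, 5, 7, 10}
(X ∩ W) ∩ (Z Δ Y) = {7, 10}
X^c = {4, 5}
X^c ∩ Z = {4, 5}
W ∩ (X^c ∩ Z) = {5}
(W ∩ (X^c ∩ Z))^c = {1, 2, 3, 4, 6, 7, 8, 9, 10, 11}
((X ∩ W) ∩ (Z Δ Y)) ∩ (W ∩ (X^c ∩ Z))^c = {7, 10}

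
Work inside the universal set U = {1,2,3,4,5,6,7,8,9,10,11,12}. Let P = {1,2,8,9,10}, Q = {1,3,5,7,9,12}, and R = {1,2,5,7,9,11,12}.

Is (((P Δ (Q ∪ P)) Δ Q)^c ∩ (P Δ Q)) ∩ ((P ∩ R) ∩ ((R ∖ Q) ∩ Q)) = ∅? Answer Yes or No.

Yes

Q ∪ P = {1,2,3,5,7,8,9,10,12}
P Δ (Q ∪ P) = {3,5,7,12}
(P Δ (Q ∪ P)) Δ Q = {1,9}
((P Δ (Q ∪ P)) Δ Q)^c = {2,3,4,5,6,7,8,10,11,12}
P Δ Q = {2,3,5,7,8,10,12}
((P Δ (Q ∪ P)) Δ Q)^c ∩ (P Δ Q) = {2,3,5,7,8,10,12}
P ∩ R = {1,2,9}
R ∖ Q = {2,11}
(R ∖ Q) ∩ Q = {}
(P ∩ R) ∩ ((R ∖ Q) ∩ Q) = {}
{2,3,5,7,8,10,12} and {} share no elements.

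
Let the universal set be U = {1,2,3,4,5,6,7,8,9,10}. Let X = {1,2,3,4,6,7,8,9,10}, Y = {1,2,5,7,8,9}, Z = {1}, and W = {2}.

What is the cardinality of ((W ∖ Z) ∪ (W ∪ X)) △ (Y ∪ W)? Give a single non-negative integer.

5

W ∖ Z = {2}
W ∪ X = {1,2,3,4,6,7,8,9,10}
(W ∖ Z) ∪ (W ∪ X) = {1,2,3,4,6,7,8,9,10}
Y ∪ W = {1,2,5,7,8,9}
((W ∖ Z) ∪ (W ∪ X)) △ (Y ∪ W) = {3,4,5,6,10}
|((W ∖ Z) ∪ (W ∪ X)) △ (Y ∪ W)| = 5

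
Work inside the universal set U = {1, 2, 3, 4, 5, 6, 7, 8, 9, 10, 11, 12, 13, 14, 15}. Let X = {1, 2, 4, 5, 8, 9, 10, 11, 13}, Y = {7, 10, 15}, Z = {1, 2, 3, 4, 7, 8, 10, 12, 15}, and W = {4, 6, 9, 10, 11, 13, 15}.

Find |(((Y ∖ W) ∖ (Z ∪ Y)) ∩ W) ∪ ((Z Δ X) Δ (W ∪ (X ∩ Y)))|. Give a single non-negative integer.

7

Y ∖ W = {7}
Z ∪ Y = {1, 2, 3, 4, 7, 8, 10, 12, 15}
(Y ∖ W) ∖ (Z ∪ Y) = {}
((Y ∖ W) ∖ (Z ∪ Y)) ∩ W = {}
Z Δ X = {3, 5, 7, 9, 11, 12, 13, 15}
X ∩ Y = {10}
W ∪ (X ∩ Y) = {4, 6, 9, 10, 11, 13, 15}
(Z Δ X) Δ (W ∪ (X ∩ Y)) = {3, 4, 5, 6, 7, 10, 12}
(((Y ∖ W) ∖ (Z ∪ Y)) ∩ W) ∪ ((Z Δ X) Δ (W ∪ (X ∩ Y))) = {3, 4, 5, 6, 7, 10, 12}
|(((Y ∖ W) ∖ (Z ∪ Y)) ∩ W) ∪ ((Z Δ X) Δ (W ∪ (X ∩ Y)))| = 7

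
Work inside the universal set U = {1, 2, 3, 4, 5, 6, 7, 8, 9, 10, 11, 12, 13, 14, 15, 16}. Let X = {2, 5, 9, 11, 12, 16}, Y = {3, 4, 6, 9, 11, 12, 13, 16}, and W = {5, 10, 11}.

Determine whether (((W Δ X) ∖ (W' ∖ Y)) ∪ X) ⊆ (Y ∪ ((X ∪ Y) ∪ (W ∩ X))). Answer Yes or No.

No

W Δ X = {2, 9, 10, 12, 16}
W' = {1, 2, 3, 4, 6, 7, 8, 9, 12, 13, 14, 15, 16}
W' ∖ Y = {1, 2, 7, 8, 14, 15}
(W Δ X) ∖ (W' ∖ Y) = {9, 10, 12, 16}
((W Δ X) ∖ (W' ∖ Y)) ∪ X = {2, 5, 9, 10, 11, 12, 16}
X ∪ Y = {2, 3, 4, 5, 6, 9, 11, 12, 13, 16}
W ∩ X = {5, 11}
(X ∪ Y) ∪ (W ∩ X) = {2, 3, 4, 5, 6, 9, 11, 12, 13, 16}
Y ∪ ((X ∪ Y) ∪ (W ∩ X)) = {2, 3, 4, 5, 6, 9, 11, 12, 13, 16}
10 ∈ ((W Δ X) ∖ (W' ∖ Y)) ∪ X but 10 ∉ Y ∪ ((X ∪ Y) ∪ (W ∩ X)), so the inclusion fails.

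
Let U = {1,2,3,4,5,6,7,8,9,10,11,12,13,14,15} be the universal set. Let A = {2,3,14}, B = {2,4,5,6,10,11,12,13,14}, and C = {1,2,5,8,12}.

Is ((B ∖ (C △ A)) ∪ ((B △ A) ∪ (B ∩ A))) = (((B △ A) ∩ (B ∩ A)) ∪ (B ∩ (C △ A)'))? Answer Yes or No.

No

C △ A = {1,3,5,8,12,14}
B ∖ (C △ A) = {2,4,6,10,11,13}
B △ A = {3,4,5,6,10,11,12,13}
B ∩ A = {2,14}
(B △ A) ∪ (B ∩ A) = {2,3,4,5,6,10,11,12,13,14}
(B ∖ (C △ A)) ∪ ((B △ A) ∪ (B ∩ A)) = {2,3,4,5,6,10,11,12,13,14}
(B △ A) ∩ (B ∩ A) = {}
(C △ A)' = {2,4,6,7,9,10,11,13,15}
B ∩ (C △ A)' = {2,4,6,10,11,13}
((B △ A) ∩ (B ∩ A)) ∪ (B ∩ (C △ A)') = {2,4,6,10,11,13}
3 ∈ (B ∖ (C △ A)) ∪ ((B △ A) ∪ (B ∩ A)) but 3 ∉ ((B △ A) ∩ (B ∩ A)) ∪ (B ∩ (C △ A)'), so they differ.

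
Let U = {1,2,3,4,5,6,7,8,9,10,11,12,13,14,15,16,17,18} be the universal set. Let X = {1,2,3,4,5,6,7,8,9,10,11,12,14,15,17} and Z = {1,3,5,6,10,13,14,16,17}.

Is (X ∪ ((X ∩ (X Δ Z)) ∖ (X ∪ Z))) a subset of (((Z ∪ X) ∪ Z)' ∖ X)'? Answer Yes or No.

X Δ Z = {2,4,7,8,9,11,12,13,15,16}
X ∩ (X Δ Z) = {2,4,7,8,9,11,12,15}
X ∪ Z = {1,2,3,4,5,6,7,8,9,10,11,12,13,14,15,16,17}
(X ∩ (X Δ Z)) ∖ (X ∪ Z) = {}
X ∪ ((X ∩ (X Δ Z)) ∖ (X ∪ Z)) = {1,2,3,4,5,6,7,8,9,10,11,12,14,15,17}
Z ∪ X = {1,2,3,4,5,6,7,8,9,10,11,12,13,14,15,16,17}
(Z ∪ X) ∪ Z = {1,2,3,4,5,6,7,8,9,10,11,12,13,14,15,16,17}
((Z ∪ X) ∪ Z)' = {18}
((Z ∪ X) ∪ Z)' ∖ X = {18}
(((Z ∪ X) ∪ Z)' ∖ X)' = {1,2,3,4,5,6,7,8,9,10,11,12,13,14,15,16,17}
Every element of {1,2,3,4,5,6,7,8,9,10,11,12,14,15,17} is in {1,2,3,4,5,6,7,8,9,10,11,12,13,14,15,16,17}, so X ∪ ((X ∩ (X Δ Z)) ∖ (X ∪ Z)) ⊆ (((Z ∪ X) ∪ Z)' ∖ X)'.

Yes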